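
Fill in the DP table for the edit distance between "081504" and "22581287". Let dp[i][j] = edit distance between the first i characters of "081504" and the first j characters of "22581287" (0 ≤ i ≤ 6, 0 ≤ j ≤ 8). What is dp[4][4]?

4

   ''  2  2  5  8  1  2  8  7
''  0  1  2  3  4  5  6  7  8
 0  1  1  2  3  4  5  6  7  8
 8  2  2  2  3  3  4  5  6  7
 1  3  3  3  3  4  3  4  5  6
 5  4  4  4  3  4  4  4  5  6
 0  5  5  5  4  4  5  5  5  6
 4  6  6  6  5  5  5  6  6  6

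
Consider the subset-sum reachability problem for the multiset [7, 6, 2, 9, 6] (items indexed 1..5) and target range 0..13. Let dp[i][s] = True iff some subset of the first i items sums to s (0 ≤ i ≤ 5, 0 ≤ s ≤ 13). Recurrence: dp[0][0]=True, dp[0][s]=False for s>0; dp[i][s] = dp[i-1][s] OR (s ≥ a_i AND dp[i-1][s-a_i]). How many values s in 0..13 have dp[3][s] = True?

i\s   0   1   2   3   4   5   6   7   8   9  10  11  12  13
  0   T   F   F   F   F   F   F   F   F   F   F   F   F   F
  1   T   F   F   F   F   F   F   T   F   F   F   F   F   F
  2   T   F   F   F   F   F   T   T   F   F   F   F   F   T
  3   T   F   T   F   F   F   T   T   T   T   F   F   F   T
  4   T   F   T   F   F   F   T   T   T   T   F   T   F   T
  5   T   F   T   F   F   F   T   T   T   T   F   T   T   T

7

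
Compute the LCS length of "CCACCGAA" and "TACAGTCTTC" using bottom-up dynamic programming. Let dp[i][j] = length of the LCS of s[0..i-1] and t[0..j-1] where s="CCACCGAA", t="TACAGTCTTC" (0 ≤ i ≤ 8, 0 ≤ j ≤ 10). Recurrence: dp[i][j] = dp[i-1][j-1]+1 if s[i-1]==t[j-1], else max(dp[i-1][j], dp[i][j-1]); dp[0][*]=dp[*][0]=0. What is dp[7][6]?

   ''  T  A  C  A  G  T  C  T  T  C
''  0  0  0  0  0  0  0  0  0  0  0
 C  0  0  0  1  1  1  1  1  1  1  1
 C  0  0  0  1  1  1  1  2  2  2  2
 A  0  0  1  1  2  2  2  2  2  2  2
 C  0  0  1  2  2  2  2  3  3  3  3
 C  0  0  1  2  2  2  2  3  3  3  4
 G  0  0  1  2  2  3  3  3  3  3  4
 A  0  0  1  2  3  3  3  3  3  3  4
 A  0  0  1  2  3  3  3  3  3  3  4

3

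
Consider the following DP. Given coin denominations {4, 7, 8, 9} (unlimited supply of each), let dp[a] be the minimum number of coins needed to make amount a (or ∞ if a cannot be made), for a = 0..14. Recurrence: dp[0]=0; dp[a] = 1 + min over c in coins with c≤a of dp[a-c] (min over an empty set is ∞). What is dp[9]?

1

 a  0  1  2  3  4  5  6  7  8  9 10 11 12 13 14
dp  0  -  -  -  1  -  -  1  1  1  -  2  2  2  2
(- denotes ∞ / unreachable)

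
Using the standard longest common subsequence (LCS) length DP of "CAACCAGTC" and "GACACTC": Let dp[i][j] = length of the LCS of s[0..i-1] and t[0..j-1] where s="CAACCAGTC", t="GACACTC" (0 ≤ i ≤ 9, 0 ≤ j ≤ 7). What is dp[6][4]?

3

   ''  G  A  C  A  C  T  C
''  0  0  0  0  0  0  0  0
 C  0  0  0  1  1  1  1  1
 A  0  0  1  1  2  2  2  2
 A  0  0  1  1  2  2  2  2
 C  0  0  1  2  2  3  3  3
 C  0  0  1  2  2  3  3  4
 A  0  0  1  2  3  3  3  4
 G  0  1  1  2  3  3  3  4
 T  0  1  1  2  3  3  4  4
 C  0  1  1  2  3  4  4  5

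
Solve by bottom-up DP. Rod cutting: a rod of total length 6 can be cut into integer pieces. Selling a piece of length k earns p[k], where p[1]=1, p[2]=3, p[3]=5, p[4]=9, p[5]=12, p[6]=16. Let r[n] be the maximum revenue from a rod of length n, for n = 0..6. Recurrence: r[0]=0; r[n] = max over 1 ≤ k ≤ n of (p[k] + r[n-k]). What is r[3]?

5

   n    0    1    2    3    4    5    6
r[n]    0    1    3    5    9   12   16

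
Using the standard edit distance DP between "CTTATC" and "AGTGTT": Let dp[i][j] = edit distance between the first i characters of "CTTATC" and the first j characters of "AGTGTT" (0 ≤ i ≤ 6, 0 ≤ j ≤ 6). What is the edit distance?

4

   ''  A  G  T  G  T  T
''  0  1  2  3  4  5  6
 C  1  1  2  3  4  5  6
 T  2  2  2  2  3  4  5
 T  3  3  3  2  3  3  4
 A  4  3  4  3  3  4  4
 T  5  4  4  4  4  3  4
 C  6  5  5  5  5  4  4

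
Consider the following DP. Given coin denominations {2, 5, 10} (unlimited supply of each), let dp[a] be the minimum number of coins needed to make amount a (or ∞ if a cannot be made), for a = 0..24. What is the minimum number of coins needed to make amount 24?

4

 a  0  1  2  3  4  5  6  7  8  9 10 11 12 13 14 15 16 17 18 19 20 21 22 23 24
dp  0  -  1  -  2  1  3  2  4  3  1  4  2  5  3  2  4  3  5  4  2  5  3  6  4
(- denotes ∞ / unreachable)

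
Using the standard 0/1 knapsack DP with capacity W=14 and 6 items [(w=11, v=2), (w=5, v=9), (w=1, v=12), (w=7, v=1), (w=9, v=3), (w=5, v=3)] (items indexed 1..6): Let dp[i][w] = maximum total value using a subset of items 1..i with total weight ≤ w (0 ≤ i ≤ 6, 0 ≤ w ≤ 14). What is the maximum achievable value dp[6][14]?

i\w   0   1   2   3   4   5   6   7   8   9  10  11  12  13  14
  0   0   0   0   0   0   0   0   0   0   0   0   0   0   0   0
  1   0   0   0   0   0   0   0   0   0   0   0   2   2   2   2
  2   0   0   0   0   0   9   9   9   9   9   9   9   9   9   9
  3   0  12  12  12  12  12  21  21  21  21  21  21  21  21  21
  4   0  12  12  12  12  12  21  21  21  21  21  21  21  22  22
  5   0  12  12  12  12  12  21  21  21  21  21  21  21  22  22
  6   0  12  12  12  12  12  21  21  21  21  21  24  24  24  24

24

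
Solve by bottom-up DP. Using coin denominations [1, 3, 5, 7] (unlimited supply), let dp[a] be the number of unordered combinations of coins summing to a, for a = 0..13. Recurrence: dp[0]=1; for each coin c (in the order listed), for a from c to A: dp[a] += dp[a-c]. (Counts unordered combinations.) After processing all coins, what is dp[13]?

after  coin     0     1     2     3     4     5     6     7     8     9    10    11    12    13
          1     1     1     1     1     1     1     1     1     1     1     1     1     1     1
          3     1     1     1     2     2     2     3     3     3     4     4     4     5     5
          5     1     1     1     2     2     3     4     4     5     6     7     8     9    10
          7     1     1     1     2     2     3     4     5     6     7     9    10    12    14

14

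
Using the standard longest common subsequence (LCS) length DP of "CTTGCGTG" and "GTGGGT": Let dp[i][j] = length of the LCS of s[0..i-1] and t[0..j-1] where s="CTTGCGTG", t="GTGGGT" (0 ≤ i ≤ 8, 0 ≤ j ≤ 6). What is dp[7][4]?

   ''  G  T  G  G  G  T
''  0  0  0  0  0  0  0
 C  0  0  0  0  0  0  0
 T  0  0  1  1  1  1  1
 T  0  0  1  1  1  1  2
 G  0  1  1  2  2  2  2
 C  0  1  1  2  2  2  2
 G  0  1  1  2  3  3  3
 T  0  1  2  2  3  3  4
 G  0  1  2  3  3  4  4

3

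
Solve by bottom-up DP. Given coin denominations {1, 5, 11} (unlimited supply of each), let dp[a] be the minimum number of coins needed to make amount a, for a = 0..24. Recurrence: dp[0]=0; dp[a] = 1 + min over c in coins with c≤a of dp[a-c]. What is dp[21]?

 a  0  1  2  3  4  5  6  7  8  9 10 11 12 13 14 15 16 17 18 19 20 21 22 23 24
dp  0  1  2  3  4  1  2  3  4  5  2  1  2  3  4  3  2  3  4  5  4  3  2  3  4

3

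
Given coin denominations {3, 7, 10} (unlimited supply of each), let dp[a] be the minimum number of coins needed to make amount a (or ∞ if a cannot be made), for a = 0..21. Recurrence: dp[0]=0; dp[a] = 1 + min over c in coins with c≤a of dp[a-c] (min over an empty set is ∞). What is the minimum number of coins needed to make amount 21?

3

 a  0  1  2  3  4  5  6  7  8  9 10 11 12 13 14 15 16 17 18 19 20 21
dp  0  -  -  1  -  -  2  1  -  3  1  -  4  2  2  5  3  2  6  4  2  3
(- denotes ∞ / unreachable)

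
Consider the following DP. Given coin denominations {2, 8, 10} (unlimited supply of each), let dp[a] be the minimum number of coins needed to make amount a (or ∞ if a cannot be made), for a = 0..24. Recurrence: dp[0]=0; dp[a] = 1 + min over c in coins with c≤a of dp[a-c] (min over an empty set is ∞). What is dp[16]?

 a  0  1  2  3  4  5  6  7  8  9 10 11 12 13 14 15 16 17 18 19 20 21 22 23 24
dp  0  -  1  -  2  -  3  -  1  -  1  -  2  -  3  -  2  -  2  -  2  -  3  -  3
(- denotes ∞ / unreachable)

2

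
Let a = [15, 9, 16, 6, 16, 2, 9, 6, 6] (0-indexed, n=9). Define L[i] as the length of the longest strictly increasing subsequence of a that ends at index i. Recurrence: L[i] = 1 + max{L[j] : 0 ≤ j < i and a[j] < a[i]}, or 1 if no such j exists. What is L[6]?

2

   i    0    1    2    3    4    5    6    7    8
a[i]   15    9   16    6   16    2    9    6    6
L[i]    1    1    2    1    2    1    2    2    2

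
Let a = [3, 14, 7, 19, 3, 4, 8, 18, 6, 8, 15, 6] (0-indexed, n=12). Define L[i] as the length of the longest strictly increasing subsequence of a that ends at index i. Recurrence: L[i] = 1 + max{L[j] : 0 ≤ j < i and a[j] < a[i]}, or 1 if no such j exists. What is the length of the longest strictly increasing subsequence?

   i    0    1    2    3    4    5    6    7    8    9   10   11
a[i]    3   14    7   19    3    4    8   18    6    8   15    6
L[i]    1    2    2    3    1    2    3    4    3    4    5    3

5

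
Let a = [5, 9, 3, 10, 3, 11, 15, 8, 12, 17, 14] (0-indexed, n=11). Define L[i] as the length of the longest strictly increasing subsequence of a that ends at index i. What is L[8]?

   i    0    1    2    3    4    5    6    7    8    9   10
a[i]    5    9    3   10    3   11   15    8   12   17   14
L[i]    1    2    1    3    1    4    5    2    5    6    6

5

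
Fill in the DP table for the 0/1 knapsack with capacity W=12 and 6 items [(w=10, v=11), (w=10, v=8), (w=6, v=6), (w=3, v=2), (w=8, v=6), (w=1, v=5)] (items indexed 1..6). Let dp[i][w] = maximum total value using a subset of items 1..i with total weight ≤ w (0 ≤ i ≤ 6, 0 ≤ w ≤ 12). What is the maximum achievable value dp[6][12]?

16

i\w   0   1   2   3   4   5   6   7   8   9  10  11  12
  0   0   0   0   0   0   0   0   0   0   0   0   0   0
  1   0   0   0   0   0   0   0   0   0   0  11  11  11
  2   0   0   0   0   0   0   0   0   0   0  11  11  11
  3   0   0   0   0   0   0   6   6   6   6  11  11  11
  4   0   0   0   2   2   2   6   6   6   8  11  11  11
  5   0   0   0   2   2   2   6   6   6   8  11  11  11
  6   0   5   5   5   7   7   7  11  11  11  13  16  16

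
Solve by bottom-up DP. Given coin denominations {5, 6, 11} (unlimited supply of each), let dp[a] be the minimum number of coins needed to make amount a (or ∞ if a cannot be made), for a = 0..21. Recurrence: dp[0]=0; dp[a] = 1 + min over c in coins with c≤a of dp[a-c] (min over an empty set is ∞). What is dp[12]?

2

 a  0  1  2  3  4  5  6  7  8  9 10 11 12 13 14 15 16 17 18 19 20 21
dp  0  -  -  -  -  1  1  -  -  -  2  1  2  -  -  3  2  2  3  -  4  3
(- denotes ∞ / unreachable)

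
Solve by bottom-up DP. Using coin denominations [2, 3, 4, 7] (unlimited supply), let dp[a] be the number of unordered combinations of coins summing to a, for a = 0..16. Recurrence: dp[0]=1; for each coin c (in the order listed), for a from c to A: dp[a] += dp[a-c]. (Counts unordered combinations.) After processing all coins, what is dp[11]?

6

after  coin     0     1     2     3     4     5     6     7     8     9    10    11    12    13    14    15    16
          2     1     0     1     0     1     0     1     0     1     0     1     0     1     0     1     0     1
          3     1     0     1     1     1     1     2     1     2     2     2     2     3     2     3     3     3
          4     1     0     1     1     2     1     3     2     4     3     5     4     7     5     8     7    10
          7     1     0     1     1     2     1     3     3     4     4     6     6     8     8    11    11    14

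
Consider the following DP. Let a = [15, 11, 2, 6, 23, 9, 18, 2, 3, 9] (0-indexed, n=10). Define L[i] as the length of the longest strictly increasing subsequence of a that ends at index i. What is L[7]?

1

   i    0    1    2    3    4    5    6    7    8    9
a[i]   15   11    2    6   23    9   18    2    3    9
L[i]    1    1    1    2    3    3    4    1    2    3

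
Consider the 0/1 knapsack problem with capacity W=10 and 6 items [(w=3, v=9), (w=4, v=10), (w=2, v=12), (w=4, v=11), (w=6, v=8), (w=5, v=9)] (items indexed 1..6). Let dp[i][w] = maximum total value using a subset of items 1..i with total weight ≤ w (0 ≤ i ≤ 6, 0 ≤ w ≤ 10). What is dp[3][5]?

21

i\w   0   1   2   3   4   5   6   7   8   9  10
  0   0   0   0   0   0   0   0   0   0   0   0
  1   0   0   0   9   9   9   9   9   9   9   9
  2   0   0   0   9  10  10  10  19  19  19  19
  3   0   0  12  12  12  21  22  22  22  31  31
  4   0   0  12  12  12  21  23  23  23  32  33
  5   0   0  12  12  12  21  23  23  23  32  33
  6   0   0  12  12  12  21  23  23  23  32  33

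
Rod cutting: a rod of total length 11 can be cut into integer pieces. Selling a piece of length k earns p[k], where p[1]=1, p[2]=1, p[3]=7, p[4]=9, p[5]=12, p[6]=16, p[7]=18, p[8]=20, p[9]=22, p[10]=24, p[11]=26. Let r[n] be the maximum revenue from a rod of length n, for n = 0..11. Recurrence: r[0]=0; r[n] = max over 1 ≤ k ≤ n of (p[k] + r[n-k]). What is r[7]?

18

   n    0    1    2    3    4    5    6    7    8    9   10   11
r[n]    0    1    2    7    9   12   16   18   20   23   25   28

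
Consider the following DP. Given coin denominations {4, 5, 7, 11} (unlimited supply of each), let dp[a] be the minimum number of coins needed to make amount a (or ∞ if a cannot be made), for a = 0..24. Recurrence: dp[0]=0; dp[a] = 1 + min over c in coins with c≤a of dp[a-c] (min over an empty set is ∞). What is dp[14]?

 a  0  1  2  3  4  5  6  7  8  9 10 11 12 13 14 15 16 17 18 19 20 21 22 23 24
dp  0  -  -  -  1  1  -  1  2  2  2  1  2  3  2  2  2  3  2  3  3  3  2  3  4
(- denotes ∞ / unreachable)

2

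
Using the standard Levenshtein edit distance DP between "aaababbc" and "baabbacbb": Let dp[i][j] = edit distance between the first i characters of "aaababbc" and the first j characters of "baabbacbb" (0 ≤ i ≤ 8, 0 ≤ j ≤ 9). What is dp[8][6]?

   ''  b  a  a  b  b  a  c  b  b
''  0  1  2  3  4  5  6  7  8  9
 a  1  1  1  2  3  4  5  6  7  8
 a  2  2  1  1  2  3  4  5  6  7
 a  3  3  2  1  2  3  3  4  5  6
 b  4  3  3  2  1  2  3  4  4  5
 a  5  4  3  3  2  2  2  3  4  5
 b  6  5  4  4  3  2  3  3  3  4
 b  7  6  5  5  4  3  3  4  3  3
 c  8  7  6  6  5  4  4  3  4  4

4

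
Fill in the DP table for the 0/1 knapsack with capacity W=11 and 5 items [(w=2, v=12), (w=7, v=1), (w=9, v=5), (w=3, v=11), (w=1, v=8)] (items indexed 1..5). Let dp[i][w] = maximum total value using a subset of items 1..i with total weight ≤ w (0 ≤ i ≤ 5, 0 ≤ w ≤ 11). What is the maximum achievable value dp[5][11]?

i\w   0   1   2   3   4   5   6   7   8   9  10  11
  0   0   0   0   0   0   0   0   0   0   0   0   0
  1   0   0  12  12  12  12  12  12  12  12  12  12
  2   0   0  12  12  12  12  12  12  12  13  13  13
  3   0   0  12  12  12  12  12  12  12  13  13  17
  4   0   0  12  12  12  23  23  23  23  23  23  23
  5   0   8  12  20  20  23  31  31  31  31  31  31

31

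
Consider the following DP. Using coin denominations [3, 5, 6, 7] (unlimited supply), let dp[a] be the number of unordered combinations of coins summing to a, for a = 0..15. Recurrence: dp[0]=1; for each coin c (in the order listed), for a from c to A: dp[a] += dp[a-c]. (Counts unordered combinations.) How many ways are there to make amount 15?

after  coin     0     1     2     3     4     5     6     7     8     9    10    11    12    13    14    15
          3     1     0     0     1     0     0     1     0     0     1     0     0     1     0     0     1
          5     1     0     0     1     0     1     1     0     1     1     1     1     1     1     1     2
          6     1     0     0     1     0     1     2     0     1     2     1     2     3     1     2     4
          7     1     0     0     1     0     1     2     1     1     2     2     2     4     3     3     5

5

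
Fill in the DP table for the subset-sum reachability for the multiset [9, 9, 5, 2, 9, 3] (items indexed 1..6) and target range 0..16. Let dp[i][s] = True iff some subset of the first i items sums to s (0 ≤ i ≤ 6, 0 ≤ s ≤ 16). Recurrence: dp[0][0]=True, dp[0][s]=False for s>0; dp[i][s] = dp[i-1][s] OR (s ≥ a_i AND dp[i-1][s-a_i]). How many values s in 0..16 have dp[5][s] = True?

i\s   0   1   2   3   4   5   6   7   8   9  10  11  12  13  14  15  16
  0   T   F   F   F   F   F   F   F   F   F   F   F   F   F   F   F   F
  1   T   F   F   F   F   F   F   F   F   T   F   F   F   F   F   F   F
  2   T   F   F   F   F   F   F   F   F   T   F   F   F   F   F   F   F
  3   T   F   F   F   F   T   F   F   F   T   F   F   F   F   T   F   F
  4   T   F   T   F   F   T   F   T   F   T   F   T   F   F   T   F   T
  5   T   F   T   F   F   T   F   T   F   T   F   T   F   F   T   F   T
  6   T   F   T   T   F   T   F   T   T   T   T   T   T   F   T   F   T

8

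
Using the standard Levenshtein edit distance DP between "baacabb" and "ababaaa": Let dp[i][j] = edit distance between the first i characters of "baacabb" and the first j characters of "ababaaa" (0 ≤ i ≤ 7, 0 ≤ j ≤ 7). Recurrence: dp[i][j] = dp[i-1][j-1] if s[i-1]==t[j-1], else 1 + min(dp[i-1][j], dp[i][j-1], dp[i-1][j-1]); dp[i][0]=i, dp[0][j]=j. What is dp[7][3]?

5

   ''  a  b  a  b  a  a  a
''  0  1  2  3  4  5  6  7
 b  1  1  1  2  3  4  5  6
 a  2  1  2  1  2  3  4  5
 a  3  2  2  2  2  2  3  4
 c  4  3  3  3  3  3  3  4
 a  5  4  4  3  4  3  3  3
 b  6  5  4  4  3  4  4  4
 b  7  6  5  5  4  4  5  5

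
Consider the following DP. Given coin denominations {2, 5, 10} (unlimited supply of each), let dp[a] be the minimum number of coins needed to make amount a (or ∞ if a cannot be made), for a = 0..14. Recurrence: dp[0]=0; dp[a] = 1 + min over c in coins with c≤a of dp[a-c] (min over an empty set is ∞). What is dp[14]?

 a  0  1  2  3  4  5  6  7  8  9 10 11 12 13 14
dp  0  -  1  -  2  1  3  2  4  3  1  4  2  5  3
(- denotes ∞ / unreachable)

3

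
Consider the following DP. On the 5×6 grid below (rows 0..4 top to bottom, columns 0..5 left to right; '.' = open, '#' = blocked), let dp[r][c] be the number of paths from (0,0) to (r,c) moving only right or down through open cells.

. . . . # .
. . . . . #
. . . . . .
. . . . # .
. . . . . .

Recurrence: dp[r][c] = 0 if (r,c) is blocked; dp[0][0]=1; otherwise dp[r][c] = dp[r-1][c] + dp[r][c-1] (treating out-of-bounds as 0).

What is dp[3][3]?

r\c   0   1   2   3   4   5
  0   1   1   1   1   0   0
  1   1   2   3   4   4   0
  2   1   3   6  10  14  14
  3   1   4  10  20   0  14
  4   1   5  15  35  35  49

20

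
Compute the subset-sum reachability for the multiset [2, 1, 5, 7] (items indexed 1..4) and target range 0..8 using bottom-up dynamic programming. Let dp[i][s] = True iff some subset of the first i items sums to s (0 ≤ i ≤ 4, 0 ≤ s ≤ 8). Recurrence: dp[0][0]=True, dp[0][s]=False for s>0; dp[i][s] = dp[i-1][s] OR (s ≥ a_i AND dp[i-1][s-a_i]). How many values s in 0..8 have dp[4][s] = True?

8

i\s   0   1   2   3   4   5   6   7   8
  0   T   F   F   F   F   F   F   F   F
  1   T   F   T   F   F   F   F   F   F
  2   T   T   T   T   F   F   F   F   F
  3   T   T   T   T   F   T   T   T   T
  4   T   T   T   T   F   T   T   T   T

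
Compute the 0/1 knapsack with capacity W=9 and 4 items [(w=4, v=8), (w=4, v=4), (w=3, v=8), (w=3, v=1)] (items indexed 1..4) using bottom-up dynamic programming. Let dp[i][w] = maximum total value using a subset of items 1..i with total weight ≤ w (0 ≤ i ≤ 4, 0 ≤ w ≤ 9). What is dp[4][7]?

i\w   0   1   2   3   4   5   6   7   8   9
  0   0   0   0   0   0   0   0   0   0   0
  1   0   0   0   0   8   8   8   8   8   8
  2   0   0   0   0   8   8   8   8  12  12
  3   0   0   0   8   8   8   8  16  16  16
  4   0   0   0   8   8   8   9  16  16  16

16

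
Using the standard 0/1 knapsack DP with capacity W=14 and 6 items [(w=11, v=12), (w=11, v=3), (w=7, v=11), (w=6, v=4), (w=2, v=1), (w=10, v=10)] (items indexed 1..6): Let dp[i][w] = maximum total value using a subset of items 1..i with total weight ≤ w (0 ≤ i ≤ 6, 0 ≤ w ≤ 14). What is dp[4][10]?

i\w   0   1   2   3   4   5   6   7   8   9  10  11  12  13  14
  0   0   0   0   0   0   0   0   0   0   0   0   0   0   0   0
  1   0   0   0   0   0   0   0   0   0   0   0  12  12  12  12
  2   0   0   0   0   0   0   0   0   0   0   0  12  12  12  12
  3   0   0   0   0   0   0   0  11  11  11  11  12  12  12  12
  4   0   0   0   0   0   0   4  11  11  11  11  12  12  15  15
  5   0   0   1   1   1   1   4  11  11  12  12  12  12  15  15
  6   0   0   1   1   1   1   4  11  11  12  12  12  12  15  15

11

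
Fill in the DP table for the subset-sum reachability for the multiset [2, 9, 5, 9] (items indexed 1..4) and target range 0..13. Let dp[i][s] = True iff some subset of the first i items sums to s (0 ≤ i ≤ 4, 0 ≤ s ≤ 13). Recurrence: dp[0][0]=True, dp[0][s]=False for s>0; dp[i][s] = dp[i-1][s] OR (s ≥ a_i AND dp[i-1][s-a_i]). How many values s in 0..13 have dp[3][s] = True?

6

i\s   0   1   2   3   4   5   6   7   8   9  10  11  12  13
  0   T   F   F   F   F   F   F   F   F   F   F   F   F   F
  1   T   F   T   F   F   F   F   F   F   F   F   F   F   F
  2   T   F   T   F   F   F   F   F   F   T   F   T   F   F
  3   T   F   T   F   F   T   F   T   F   T   F   T   F   F
  4   T   F   T   F   F   T   F   T   F   T   F   T   F   F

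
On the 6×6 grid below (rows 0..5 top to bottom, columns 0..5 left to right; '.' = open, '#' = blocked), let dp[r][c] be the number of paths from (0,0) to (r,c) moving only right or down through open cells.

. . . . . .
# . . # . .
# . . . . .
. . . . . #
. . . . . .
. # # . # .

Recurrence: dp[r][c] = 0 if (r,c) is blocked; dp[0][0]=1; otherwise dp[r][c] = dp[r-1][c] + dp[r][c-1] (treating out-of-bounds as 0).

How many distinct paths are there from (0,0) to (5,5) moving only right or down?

r\c   0   1   2   3   4   5
  0   1   1   1   1   1   1
  1   0   1   2   0   1   2
  2   0   1   3   3   4   6
  3   0   1   4   7  11   0
  4   0   1   5  12  23  23
  5   0   0   0  12   0  23

23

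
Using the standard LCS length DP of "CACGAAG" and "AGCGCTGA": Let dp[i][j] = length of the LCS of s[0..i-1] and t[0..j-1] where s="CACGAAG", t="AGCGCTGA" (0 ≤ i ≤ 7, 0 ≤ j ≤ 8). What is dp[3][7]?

2

   ''  A  G  C  G  C  T  G  A
''  0  0  0  0  0  0  0  0  0
 C  0  0  0  1  1  1  1  1  1
 A  0  1  1  1  1  1  1  1  2
 C  0  1  1  2  2  2  2  2  2
 G  0  1  2  2  3  3  3  3  3
 A  0  1  2  2  3  3  3  3  4
 A  0  1  2  2  3  3  3  3  4
 G  0  1  2  2  3  3  3  4  4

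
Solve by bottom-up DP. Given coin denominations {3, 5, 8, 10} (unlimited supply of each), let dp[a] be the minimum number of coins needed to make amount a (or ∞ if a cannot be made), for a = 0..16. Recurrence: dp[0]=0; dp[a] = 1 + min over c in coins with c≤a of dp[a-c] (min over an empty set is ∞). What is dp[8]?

1

 a  0  1  2  3  4  5  6  7  8  9 10 11 12 13 14 15 16
dp  0  -  -  1  -  1  2  -  1  3  1  2  4  2  3  2  2
(- denotes ∞ / unreachable)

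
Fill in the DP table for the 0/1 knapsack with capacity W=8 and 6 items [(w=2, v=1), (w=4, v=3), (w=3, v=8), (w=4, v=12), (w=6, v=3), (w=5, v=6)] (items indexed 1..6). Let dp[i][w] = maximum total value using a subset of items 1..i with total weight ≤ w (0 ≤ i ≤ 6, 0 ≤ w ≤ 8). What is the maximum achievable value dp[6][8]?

i\w   0   1   2   3   4   5   6   7   8
  0   0   0   0   0   0   0   0   0   0
  1   0   0   1   1   1   1   1   1   1
  2   0   0   1   1   3   3   4   4   4
  3   0   0   1   8   8   9   9  11  11
  4   0   0   1   8  12  12  13  20  20
  5   0   0   1   8  12  12  13  20  20
  6   0   0   1   8  12  12  13  20  20

20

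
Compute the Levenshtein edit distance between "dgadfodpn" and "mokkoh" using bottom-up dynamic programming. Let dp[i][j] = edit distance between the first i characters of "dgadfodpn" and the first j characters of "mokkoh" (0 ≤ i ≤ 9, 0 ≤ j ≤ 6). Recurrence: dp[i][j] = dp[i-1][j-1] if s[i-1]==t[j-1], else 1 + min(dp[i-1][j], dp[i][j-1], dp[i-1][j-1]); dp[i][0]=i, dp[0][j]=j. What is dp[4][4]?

4

   ''  m  o  k  k  o  h
''  0  1  2  3  4  5  6
 d  1  1  2  3  4  5  6
 g  2  2  2  3  4  5  6
 a  3  3  3  3  4  5  6
 d  4  4  4  4  4  5  6
 f  5  5  5  5  5  5  6
 o  6  6  5  6  6  5  6
 d  7  7  6  6  7  6  6
 p  8  8  7  7  7  7  7
 n  9  9  8  8  8  8  8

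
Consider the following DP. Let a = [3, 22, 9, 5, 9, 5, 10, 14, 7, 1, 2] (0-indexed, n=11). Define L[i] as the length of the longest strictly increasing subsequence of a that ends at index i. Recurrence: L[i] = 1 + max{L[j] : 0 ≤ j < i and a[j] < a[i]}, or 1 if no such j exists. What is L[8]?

   i    0    1    2    3    4    5    6    7    8    9   10
a[i]    3   22    9    5    9    5   10   14    7    1    2
L[i]    1    2    2    2    3    2    4    5    3    1    2

3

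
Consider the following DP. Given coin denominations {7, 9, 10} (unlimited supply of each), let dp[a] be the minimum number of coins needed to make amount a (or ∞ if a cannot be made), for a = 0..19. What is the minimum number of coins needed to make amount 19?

2

 a  0  1  2  3  4  5  6  7  8  9 10 11 12 13 14 15 16 17 18 19
dp  0  -  -  -  -  -  -  1  -  1  1  -  -  -  2  -  2  2  2  2
(- denotes ∞ / unreachable)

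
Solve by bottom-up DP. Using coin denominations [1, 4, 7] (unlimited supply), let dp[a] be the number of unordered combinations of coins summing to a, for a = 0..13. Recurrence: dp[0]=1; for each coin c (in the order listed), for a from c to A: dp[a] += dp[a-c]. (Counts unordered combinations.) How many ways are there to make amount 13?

after  coin     0     1     2     3     4     5     6     7     8     9    10    11    12    13
          1     1     1     1     1     1     1     1     1     1     1     1     1     1     1
          4     1     1     1     1     2     2     2     2     3     3     3     3     4     4
          7     1     1     1     1     2     2     2     3     4     4     4     5     6     6

6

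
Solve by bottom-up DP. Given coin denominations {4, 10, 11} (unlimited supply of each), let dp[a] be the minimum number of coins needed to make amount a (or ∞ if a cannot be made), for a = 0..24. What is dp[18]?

3

 a  0  1  2  3  4  5  6  7  8  9 10 11 12 13 14 15 16 17 18 19 20 21 22 23 24
dp  0  -  -  -  1  -  -  -  2  -  1  1  3  -  2  2  4  -  3  3  2  2  2  4  3
(- denotes ∞ / unreachable)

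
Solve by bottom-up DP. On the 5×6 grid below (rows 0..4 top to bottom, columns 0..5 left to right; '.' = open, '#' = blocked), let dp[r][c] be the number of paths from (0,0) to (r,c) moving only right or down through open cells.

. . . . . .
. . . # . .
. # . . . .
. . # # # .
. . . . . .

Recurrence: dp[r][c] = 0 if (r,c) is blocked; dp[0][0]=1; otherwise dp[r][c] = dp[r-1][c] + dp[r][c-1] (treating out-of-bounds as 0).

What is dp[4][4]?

r\c   0   1   2   3   4   5
  0   1   1   1   1   1   1
  1   1   2   3   0   1   2
  2   1   0   3   3   4   6
  3   1   1   0   0   0   6
  4   1   2   2   2   2   8

2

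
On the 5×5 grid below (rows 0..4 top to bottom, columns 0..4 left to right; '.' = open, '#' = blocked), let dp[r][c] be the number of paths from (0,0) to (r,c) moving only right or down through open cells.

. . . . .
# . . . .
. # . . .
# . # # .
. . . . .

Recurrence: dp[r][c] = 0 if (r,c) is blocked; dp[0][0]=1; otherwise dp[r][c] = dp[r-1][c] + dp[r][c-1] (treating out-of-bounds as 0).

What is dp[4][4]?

r\c   0   1   2   3   4
  0   1   1   1   1   1
  1   0   1   2   3   4
  2   0   0   2   5   9
  3   0   0   0   0   9
  4   0   0   0   0   9

9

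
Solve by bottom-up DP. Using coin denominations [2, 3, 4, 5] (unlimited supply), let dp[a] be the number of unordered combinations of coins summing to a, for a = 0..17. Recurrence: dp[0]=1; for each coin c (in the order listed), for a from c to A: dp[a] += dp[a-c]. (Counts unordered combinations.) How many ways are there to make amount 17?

after  coin     0     1     2     3     4     5     6     7     8     9    10    11    12    13    14    15    16    17
          2     1     0     1     0     1     0     1     0     1     0     1     0     1     0     1     0     1     0
          3     1     0     1     1     1     1     2     1     2     2     2     2     3     2     3     3     3     3
          4     1     0     1     1     2     1     3     2     4     3     5     4     7     5     8     7    10     8
          5     1     0     1     1     2     2     3     3     5     5     7     7    10    10    13    14    17    18

18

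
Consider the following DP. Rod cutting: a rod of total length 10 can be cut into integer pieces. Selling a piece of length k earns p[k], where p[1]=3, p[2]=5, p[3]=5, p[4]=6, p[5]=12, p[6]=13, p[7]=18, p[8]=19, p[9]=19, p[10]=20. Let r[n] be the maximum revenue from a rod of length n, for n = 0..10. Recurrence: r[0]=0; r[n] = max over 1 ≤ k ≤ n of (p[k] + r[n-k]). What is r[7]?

   n    0    1    2    3    4    5    6    7    8    9   10
r[n]    0    3    6    9   12   15   18   21   24   27   30

21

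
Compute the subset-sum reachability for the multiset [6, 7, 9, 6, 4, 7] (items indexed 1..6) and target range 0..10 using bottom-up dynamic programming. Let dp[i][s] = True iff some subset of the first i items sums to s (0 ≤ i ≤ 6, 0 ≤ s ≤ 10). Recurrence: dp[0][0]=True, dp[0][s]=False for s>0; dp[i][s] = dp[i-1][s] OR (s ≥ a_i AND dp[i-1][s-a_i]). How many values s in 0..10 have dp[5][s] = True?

6

i\s   0   1   2   3   4   5   6   7   8   9  10
  0   T   F   F   F   F   F   F   F   F   F   F
  1   T   F   F   F   F   F   T   F   F   F   F
  2   T   F   F   F   F   F   T   T   F   F   F
  3   T   F   F   F   F   F   T   T   F   T   F
  4   T   F   F   F   F   F   T   T   F   T   F
  5   T   F   F   F   T   F   T   T   F   T   T
  6   T   F   F   F   T   F   T   T   F   T   T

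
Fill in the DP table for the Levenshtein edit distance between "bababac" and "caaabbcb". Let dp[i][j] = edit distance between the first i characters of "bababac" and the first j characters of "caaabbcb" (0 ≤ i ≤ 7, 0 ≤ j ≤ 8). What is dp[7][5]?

4

   ''  c  a  a  a  b  b  c  b
''  0  1  2  3  4  5  6  7  8
 b  1  1  2  3  4  4  5  6  7
 a  2  2  1  2  3  4  5  6  7
 b  3  3  2  2  3  3  4  5  6
 a  4  4  3  2  2  3  4  5  6
 b  5  5  4  3  3  2  3  4  5
 a  6  6  5  4  3  3  3  4  5
 c  7  6  6  5  4  4  4  3  4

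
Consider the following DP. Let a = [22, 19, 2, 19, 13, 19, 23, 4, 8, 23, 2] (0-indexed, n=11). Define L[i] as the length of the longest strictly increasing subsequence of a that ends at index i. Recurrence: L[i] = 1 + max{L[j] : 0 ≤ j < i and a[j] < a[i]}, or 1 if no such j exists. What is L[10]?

   i    0    1    2    3    4    5    6    7    8    9   10
a[i]   22   19    2   19   13   19   23    4    8   23    2
L[i]    1    1    1    2    2    3    4    2    3    4    1

1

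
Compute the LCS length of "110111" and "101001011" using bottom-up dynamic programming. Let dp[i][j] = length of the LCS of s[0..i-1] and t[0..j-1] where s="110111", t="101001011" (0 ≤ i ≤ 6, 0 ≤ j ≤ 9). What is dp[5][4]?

   ''  1  0  1  0  0  1  0  1  1
''  0  0  0  0  0  0  0  0  0  0
 1  0  1  1  1  1  1  1  1  1  1
 1  0  1  1  2  2  2  2  2  2  2
 0  0  1  2  2  3  3  3  3  3  3
 1  0  1  2  3  3  3  4  4  4  4
 1  0  1  2  3  3  3  4  4  5  5
 1  0  1  2  3  3  3  4  4  5  6

3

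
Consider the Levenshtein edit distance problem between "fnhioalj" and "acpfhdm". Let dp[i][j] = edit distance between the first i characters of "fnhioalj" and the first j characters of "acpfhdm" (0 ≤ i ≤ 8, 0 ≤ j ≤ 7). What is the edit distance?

8

   ''  a  c  p  f  h  d  m
''  0  1  2  3  4  5  6  7
 f  1  1  2  3  3  4  5  6
 n  2  2  2  3  4  4  5  6
 h  3  3  3  3  4  4  5  6
 i  4  4  4  4  4  5  5  6
 o  5  5  5  5  5  5  6  6
 a  6  5  6  6  6  6  6  7
 l  7  6  6  7  7  7  7  7
 j  8  7  7  7  8  8  8  8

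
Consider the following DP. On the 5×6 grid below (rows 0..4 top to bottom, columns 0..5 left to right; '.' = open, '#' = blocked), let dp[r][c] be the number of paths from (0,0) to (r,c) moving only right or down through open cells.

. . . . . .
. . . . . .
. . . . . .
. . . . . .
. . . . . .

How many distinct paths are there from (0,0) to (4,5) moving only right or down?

r\c   0   1   2   3   4   5
  0   1   1   1   1   1   1
  1   1   2   3   4   5   6
  2   1   3   6  10  15  21
  3   1   4  10  20  35  56
  4   1   5  15  35  70 126

126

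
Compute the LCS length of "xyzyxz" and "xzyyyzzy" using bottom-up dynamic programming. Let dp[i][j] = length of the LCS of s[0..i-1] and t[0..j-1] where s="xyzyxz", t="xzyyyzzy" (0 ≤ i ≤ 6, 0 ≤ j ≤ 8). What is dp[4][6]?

   ''  x  z  y  y  y  z  z  y
''  0  0  0  0  0  0  0  0  0
 x  0  1  1  1  1  1  1  1  1
 y  0  1  1  2  2  2  2  2  2
 z  0  1  2  2  2  2  3  3  3
 y  0  1  2  3  3  3  3  3  4
 x  0  1  2  3  3  3  3  3  4
 z  0  1  2  3  3  3  4  4  4

3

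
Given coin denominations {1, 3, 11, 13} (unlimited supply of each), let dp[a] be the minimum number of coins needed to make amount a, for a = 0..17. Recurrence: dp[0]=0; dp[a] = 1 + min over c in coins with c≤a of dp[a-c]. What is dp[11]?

 a  0  1  2  3  4  5  6  7  8  9 10 11 12 13 14 15 16 17
dp  0  1  2  1  2  3  2  3  4  3  4  1  2  1  2  3  2  3

1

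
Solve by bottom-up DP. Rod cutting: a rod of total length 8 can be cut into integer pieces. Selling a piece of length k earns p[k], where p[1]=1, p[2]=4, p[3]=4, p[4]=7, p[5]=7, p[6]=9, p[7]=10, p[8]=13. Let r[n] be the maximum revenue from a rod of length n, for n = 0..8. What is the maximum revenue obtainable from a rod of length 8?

   n    0    1    2    3    4    5    6    7    8
r[n]    0    1    4    5    8    9   12   13   16

16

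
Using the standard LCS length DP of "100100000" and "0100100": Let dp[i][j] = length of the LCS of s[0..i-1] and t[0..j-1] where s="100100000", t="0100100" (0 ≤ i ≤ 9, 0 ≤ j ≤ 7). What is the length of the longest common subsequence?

6

   ''  0  1  0  0  1  0  0
''  0  0  0  0  0  0  0  0
 1  0  0  1  1  1  1  1  1
 0  0  1  1  2  2  2  2  2
 0  0  1  1  2  3  3  3  3
 1  0  1  2  2  3  4  4  4
 0  0  1  2  3  3  4  5  5
 0  0  1  2  3  4  4  5  6
 0  0  1  2  3  4  4  5  6
 0  0  1  2  3  4  4  5  6
 0  0  1  2  3  4  4  5  6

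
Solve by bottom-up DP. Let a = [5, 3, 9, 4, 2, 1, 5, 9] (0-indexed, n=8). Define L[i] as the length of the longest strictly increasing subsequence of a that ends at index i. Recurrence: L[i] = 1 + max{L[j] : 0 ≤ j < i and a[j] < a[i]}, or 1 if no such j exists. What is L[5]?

1

   i    0    1    2    3    4    5    6    7
a[i]    5    3    9    4    2    1    5    9
L[i]    1    1    2    2    1    1    3    4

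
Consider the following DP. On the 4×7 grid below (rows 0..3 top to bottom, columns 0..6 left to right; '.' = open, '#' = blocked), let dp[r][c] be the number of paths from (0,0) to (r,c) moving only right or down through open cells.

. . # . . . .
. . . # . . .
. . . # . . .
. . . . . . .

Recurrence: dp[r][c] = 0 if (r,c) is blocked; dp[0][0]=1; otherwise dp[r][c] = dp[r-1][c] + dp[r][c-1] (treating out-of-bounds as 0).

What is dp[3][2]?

r\c   0   1   2   3   4   5   6
  0   1   1   0   0   0   0   0
  1   1   2   2   0   0   0   0
  2   1   3   5   0   0   0   0
  3   1   4   9   9   9   9   9

9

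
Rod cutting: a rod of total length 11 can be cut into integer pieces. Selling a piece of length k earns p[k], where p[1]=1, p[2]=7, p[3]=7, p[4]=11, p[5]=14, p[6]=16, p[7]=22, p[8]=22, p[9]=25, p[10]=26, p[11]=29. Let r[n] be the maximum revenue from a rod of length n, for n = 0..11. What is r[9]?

29

   n    0    1    2    3    4    5    6    7    8    9   10   11
r[n]    0    1    7    8   14   15   21   22   28   29   35   36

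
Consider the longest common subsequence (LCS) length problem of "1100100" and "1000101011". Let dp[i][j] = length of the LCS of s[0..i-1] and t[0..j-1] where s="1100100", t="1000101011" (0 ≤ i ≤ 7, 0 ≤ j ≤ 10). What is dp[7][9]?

6

   ''  1  0  0  0  1  0  1  0  1  1
''  0  0  0  0  0  0  0  0  0  0  0
 1  0  1  1  1  1  1  1  1  1  1  1
 1  0  1  1  1  1  2  2  2  2  2  2
 0  0  1  2  2  2  2  3  3  3  3  3
 0  0  1  2  3  3  3  3  3  4  4  4
 1  0  1  2  3  3  4  4  4  4  5  5
 0  0  1  2  3  4  4  5  5  5  5  5
 0  0  1  2  3  4  4  5  5  6  6  6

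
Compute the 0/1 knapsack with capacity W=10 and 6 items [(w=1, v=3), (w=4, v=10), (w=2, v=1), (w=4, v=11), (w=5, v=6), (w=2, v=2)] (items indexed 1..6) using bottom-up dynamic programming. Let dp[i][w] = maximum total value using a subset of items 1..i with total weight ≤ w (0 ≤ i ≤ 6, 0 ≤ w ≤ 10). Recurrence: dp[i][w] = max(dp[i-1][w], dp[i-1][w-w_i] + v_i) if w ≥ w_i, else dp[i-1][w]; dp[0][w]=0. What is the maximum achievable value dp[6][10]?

i\w   0   1   2   3   4   5   6   7   8   9  10
  0   0   0   0   0   0   0   0   0   0   0   0
  1   0   3   3   3   3   3   3   3   3   3   3
  2   0   3   3   3  10  13  13  13  13  13  13
  3   0   3   3   4  10  13  13  14  14  14  14
  4   0   3   3   4  11  14  14  15  21  24  24
  5   0   3   3   4  11  14  14  15  21  24  24
  6   0   3   3   5  11  14  14  16  21  24  24

24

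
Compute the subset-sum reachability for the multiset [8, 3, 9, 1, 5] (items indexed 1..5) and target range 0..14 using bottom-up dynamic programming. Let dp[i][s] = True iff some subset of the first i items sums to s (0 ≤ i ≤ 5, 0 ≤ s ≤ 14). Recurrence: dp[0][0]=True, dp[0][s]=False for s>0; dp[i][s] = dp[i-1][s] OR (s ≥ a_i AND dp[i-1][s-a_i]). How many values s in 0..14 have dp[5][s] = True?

i\s   0   1   2   3   4   5   6   7   8   9  10  11  12  13  14
  0   T   F   F   F   F   F   F   F   F   F   F   F   F   F   F
  1   T   F   F   F   F   F   F   F   T   F   F   F   F   F   F
  2   T   F   F   T   F   F   F   F   T   F   F   T   F   F   F
  3   T   F   F   T   F   F   F   F   T   T   F   T   T   F   F
  4   T   T   F   T   T   F   F   F   T   T   T   T   T   T   F
  5   T   T   F   T   T   T   T   F   T   T   T   T   T   T   T

13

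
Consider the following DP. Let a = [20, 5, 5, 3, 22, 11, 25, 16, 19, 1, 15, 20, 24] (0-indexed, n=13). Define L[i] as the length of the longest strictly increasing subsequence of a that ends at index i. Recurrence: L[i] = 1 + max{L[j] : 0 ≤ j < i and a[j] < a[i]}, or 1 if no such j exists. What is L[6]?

   i    0    1    2    3    4    5    6    7    8    9   10   11   12
a[i]   20    5    5    3   22   11   25   16   19    1   15   20   24
L[i]    1    1    1    1    2    2    3    3    4    1    3    5    6

3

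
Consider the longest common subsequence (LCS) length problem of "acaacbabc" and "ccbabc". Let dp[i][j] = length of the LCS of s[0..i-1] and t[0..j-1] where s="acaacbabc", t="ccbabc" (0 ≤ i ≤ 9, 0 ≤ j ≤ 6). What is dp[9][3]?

3

   ''  c  c  b  a  b  c
''  0  0  0  0  0  0  0
 a  0  0  0  0  1  1  1
 c  0  1  1  1  1  1  2
 a  0  1  1  1  2  2  2
 a  0  1  1  1  2  2  2
 c  0  1  2  2  2  2  3
 b  0  1  2  3  3  3  3
 a  0  1  2  3  4  4  4
 b  0  1  2  3  4  5  5
 c  0  1  2  3  4  5  6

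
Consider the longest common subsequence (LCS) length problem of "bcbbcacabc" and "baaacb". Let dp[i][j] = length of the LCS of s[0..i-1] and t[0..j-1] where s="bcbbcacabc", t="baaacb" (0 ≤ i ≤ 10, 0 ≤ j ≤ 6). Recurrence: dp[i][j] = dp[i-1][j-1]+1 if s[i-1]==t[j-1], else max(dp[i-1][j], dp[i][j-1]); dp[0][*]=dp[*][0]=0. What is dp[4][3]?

1

   ''  b  a  a  a  c  b
''  0  0  0  0  0  0  0
 b  0  1  1  1  1  1  1
 c  0  1  1  1  1  2  2
 b  0  1  1  1  1  2  3
 b  0  1  1  1  1  2  3
 c  0  1  1  1  1  2  3
 a  0  1  2  2  2  2  3
 c  0  1  2  2  2  3  3
 a  0  1  2  3  3  3  3
 b  0  1  2  3  3  3  4
 c  0  1  2  3  3  4  4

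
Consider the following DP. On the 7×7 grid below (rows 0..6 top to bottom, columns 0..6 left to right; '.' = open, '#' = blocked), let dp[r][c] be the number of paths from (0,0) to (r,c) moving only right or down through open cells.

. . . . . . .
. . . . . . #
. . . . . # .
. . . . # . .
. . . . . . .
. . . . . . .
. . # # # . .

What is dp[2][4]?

15

r\c   0   1   2   3   4   5   6
  0   1   1   1   1   1   1   1
  1   1   2   3   4   5   6   0
  2   1   3   6  10  15   0   0
  3   1   4  10  20   0   0   0
  4   1   5  15  35  35  35  35
  5   1   6  21  56  91 126 161
  6   1   7   0   0   0 126 287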